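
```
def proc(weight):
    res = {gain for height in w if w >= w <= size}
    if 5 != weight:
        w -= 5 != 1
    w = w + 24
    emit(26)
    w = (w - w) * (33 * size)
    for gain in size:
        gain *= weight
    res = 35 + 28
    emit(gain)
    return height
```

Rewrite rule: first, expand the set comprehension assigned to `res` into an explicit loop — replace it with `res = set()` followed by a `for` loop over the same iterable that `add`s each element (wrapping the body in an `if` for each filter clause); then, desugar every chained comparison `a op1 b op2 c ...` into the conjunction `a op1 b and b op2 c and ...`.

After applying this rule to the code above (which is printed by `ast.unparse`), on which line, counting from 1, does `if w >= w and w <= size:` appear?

4

Transformed code:
def proc(weight):
    res = set()
    for height in w:
        if w >= w and w <= size:
            res.add(gain)
    if 5 != weight:
        w -= 5 != 1
    w = w + 24
    emit(26)
    w = (w - w) * (33 * size)
    for gain in size:
        gain *= weight
    res = 35 + 28
    emit(gain)
    return height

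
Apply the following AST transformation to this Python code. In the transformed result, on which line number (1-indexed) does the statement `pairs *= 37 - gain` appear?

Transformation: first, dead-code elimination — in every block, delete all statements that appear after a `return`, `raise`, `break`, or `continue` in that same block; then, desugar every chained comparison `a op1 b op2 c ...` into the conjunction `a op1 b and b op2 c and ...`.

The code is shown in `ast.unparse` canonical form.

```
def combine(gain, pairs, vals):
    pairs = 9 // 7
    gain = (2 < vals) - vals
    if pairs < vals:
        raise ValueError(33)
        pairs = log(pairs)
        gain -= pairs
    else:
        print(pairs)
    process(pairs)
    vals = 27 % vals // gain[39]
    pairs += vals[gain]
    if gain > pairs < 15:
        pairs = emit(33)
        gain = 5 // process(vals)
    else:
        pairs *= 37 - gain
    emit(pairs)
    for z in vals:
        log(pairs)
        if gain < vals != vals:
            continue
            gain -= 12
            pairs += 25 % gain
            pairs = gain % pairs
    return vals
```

15

Transformed code:
def combine(gain, pairs, vals):
    pairs = 9 // 7
    gain = (2 < vals) - vals
    if pairs < vals:
        raise ValueError(33)
    else:
        print(pairs)
    process(pairs)
    vals = 27 % vals // gain[39]
    pairs += vals[gain]
    if gain > pairs and pairs < 15:
        pairs = emit(33)
        gain = 5 // process(vals)
    else:
        pairs *= 37 - gain
    emit(pairs)
    for z in vals:
        log(pairs)
        if gain < vals and vals != vals:
            continue
    return vals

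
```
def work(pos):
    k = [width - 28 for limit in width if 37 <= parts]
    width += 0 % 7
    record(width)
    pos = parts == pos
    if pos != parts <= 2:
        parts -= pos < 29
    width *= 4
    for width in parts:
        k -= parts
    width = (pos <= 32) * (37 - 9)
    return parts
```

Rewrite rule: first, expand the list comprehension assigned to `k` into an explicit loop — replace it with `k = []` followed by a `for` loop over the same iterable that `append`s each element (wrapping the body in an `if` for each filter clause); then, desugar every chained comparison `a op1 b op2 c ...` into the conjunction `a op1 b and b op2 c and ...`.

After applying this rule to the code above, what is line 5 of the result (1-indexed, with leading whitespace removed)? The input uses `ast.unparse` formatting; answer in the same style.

Transformed code:
def work(pos):
    k = []
    for limit in width:
        if 37 <= parts:
            k.append(width - 28)
    width += 0 % 7
    record(width)
    pos = parts == pos
    if pos != parts and parts <= 2:
        parts -= pos < 29
    width *= 4
    for width in parts:
        k -= parts
    width = (pos <= 32) * (37 - 9)
    return parts

k.append(width - 28)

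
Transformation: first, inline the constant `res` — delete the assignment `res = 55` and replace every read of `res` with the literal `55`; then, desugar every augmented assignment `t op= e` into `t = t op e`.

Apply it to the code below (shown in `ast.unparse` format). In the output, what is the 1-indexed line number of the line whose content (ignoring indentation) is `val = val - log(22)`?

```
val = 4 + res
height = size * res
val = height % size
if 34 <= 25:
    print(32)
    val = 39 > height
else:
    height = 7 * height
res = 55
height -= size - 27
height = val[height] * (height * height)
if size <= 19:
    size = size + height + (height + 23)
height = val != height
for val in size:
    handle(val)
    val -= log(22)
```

16

Transformed code:
val = 4 + 55
height = size * 55
val = height % size
if 34 <= 25:
    print(32)
    val = 39 > height
else:
    height = 7 * height
height = height - (size - 27)
height = val[height] * (height * height)
if size <= 19:
    size = size + height + (height + 23)
height = val != height
for val in size:
    handle(val)
    val = val - log(22)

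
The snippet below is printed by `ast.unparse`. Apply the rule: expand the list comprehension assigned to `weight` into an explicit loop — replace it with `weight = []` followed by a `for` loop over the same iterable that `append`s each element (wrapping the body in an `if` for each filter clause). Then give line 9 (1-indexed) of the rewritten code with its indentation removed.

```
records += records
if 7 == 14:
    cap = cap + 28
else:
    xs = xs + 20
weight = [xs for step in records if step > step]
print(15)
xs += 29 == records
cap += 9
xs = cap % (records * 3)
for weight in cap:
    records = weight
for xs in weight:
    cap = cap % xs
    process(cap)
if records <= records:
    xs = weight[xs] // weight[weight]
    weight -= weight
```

weight.append(xs)

Transformed code:
records += records
if 7 == 14:
    cap = cap + 28
else:
    xs = xs + 20
weight = []
for step in records:
    if step > step:
        weight.append(xs)
print(15)
xs += 29 == records
cap += 9
xs = cap % (records * 3)
for weight in cap:
    records = weight
for xs in weight:
    cap = cap % xs
    process(cap)
if records <= records:
    xs = weight[xs] // weight[weight]
    weight -= weight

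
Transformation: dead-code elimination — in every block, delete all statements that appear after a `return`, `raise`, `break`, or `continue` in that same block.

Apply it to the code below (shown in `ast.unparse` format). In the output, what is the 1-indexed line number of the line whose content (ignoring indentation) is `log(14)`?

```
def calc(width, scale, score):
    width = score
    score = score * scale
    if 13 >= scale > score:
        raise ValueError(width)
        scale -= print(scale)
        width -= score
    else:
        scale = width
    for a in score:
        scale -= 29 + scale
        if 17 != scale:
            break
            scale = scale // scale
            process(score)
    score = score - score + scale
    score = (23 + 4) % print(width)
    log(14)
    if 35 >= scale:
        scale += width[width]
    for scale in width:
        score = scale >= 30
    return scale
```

14

Transformed code:
def calc(width, scale, score):
    width = score
    score = score * scale
    if 13 >= scale > score:
        raise ValueError(width)
    else:
        scale = width
    for a in score:
        scale -= 29 + scale
        if 17 != scale:
            break
    score = score - score + scale
    score = (23 + 4) % print(width)
    log(14)
    if 35 >= scale:
        scale += width[width]
    for scale in width:
        score = scale >= 30
    return scale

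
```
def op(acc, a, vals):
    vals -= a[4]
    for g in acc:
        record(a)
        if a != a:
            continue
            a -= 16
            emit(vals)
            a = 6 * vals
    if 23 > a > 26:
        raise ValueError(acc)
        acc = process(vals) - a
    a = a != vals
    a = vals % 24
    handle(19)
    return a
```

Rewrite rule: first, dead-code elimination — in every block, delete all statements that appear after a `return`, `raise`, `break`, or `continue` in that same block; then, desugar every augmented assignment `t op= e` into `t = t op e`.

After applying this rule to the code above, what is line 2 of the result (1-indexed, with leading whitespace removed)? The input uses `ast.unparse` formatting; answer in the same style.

vals = vals - a[4]

Transformed code:
def op(acc, a, vals):
    vals = vals - a[4]
    for g in acc:
        record(a)
        if a != a:
            continue
    if 23 > a > 26:
        raise ValueError(acc)
    a = a != vals
    a = vals % 24
    handle(19)
    return a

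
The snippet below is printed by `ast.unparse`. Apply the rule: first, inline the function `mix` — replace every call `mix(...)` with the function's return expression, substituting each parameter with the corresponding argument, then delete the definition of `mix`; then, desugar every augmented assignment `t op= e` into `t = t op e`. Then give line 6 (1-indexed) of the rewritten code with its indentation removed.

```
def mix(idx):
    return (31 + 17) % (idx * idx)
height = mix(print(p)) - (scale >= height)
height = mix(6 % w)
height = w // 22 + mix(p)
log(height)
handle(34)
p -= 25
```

p = p - 25

Transformed code:
height = (31 + 17) % (print(p) * print(p)) - (scale >= height)
height = (31 + 17) % (6 % w * (6 % w))
height = w // 22 + (31 + 17) % (p * p)
log(height)
handle(34)
p = p - 25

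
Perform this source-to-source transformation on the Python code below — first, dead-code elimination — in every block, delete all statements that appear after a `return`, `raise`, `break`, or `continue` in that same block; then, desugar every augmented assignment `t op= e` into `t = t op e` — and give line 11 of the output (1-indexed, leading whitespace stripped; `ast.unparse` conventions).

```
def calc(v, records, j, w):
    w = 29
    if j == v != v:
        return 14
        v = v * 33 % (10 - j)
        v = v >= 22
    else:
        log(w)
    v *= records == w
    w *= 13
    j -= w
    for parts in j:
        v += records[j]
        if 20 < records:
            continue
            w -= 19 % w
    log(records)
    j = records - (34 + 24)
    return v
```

v = v + records[j]

Transformed code:
def calc(v, records, j, w):
    w = 29
    if j == v != v:
        return 14
    else:
        log(w)
    v = v * (records == w)
    w = w * 13
    j = j - w
    for parts in j:
        v = v + records[j]
        if 20 < records:
            continue
    log(records)
    j = records - (34 + 24)
    return v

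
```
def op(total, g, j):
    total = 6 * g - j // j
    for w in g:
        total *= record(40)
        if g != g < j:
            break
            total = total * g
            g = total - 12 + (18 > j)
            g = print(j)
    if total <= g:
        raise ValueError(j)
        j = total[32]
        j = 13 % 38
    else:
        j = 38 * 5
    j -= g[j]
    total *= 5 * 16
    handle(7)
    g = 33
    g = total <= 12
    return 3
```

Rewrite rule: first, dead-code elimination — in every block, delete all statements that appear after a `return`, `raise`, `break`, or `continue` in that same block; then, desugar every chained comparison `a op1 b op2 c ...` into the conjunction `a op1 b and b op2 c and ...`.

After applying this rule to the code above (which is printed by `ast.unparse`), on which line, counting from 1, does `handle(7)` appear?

Transformed code:
def op(total, g, j):
    total = 6 * g - j // j
    for w in g:
        total *= record(40)
        if g != g and g < j:
            break
    if total <= g:
        raise ValueError(j)
    else:
        j = 38 * 5
    j -= g[j]
    total *= 5 * 16
    handle(7)
    g = 33
    g = total <= 12
    return 3

13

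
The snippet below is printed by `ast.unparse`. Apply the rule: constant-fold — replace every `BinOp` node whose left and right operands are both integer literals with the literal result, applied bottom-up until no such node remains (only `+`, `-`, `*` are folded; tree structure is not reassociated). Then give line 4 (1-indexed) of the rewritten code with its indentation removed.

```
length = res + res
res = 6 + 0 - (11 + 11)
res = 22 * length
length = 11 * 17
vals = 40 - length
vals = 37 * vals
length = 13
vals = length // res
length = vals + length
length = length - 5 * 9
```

Transformed code:
length = res + res
res = -16
res = 22 * length
length = 187
vals = 40 - length
vals = 37 * vals
length = 13
vals = length // res
length = vals + length
length = length - 45

length = 187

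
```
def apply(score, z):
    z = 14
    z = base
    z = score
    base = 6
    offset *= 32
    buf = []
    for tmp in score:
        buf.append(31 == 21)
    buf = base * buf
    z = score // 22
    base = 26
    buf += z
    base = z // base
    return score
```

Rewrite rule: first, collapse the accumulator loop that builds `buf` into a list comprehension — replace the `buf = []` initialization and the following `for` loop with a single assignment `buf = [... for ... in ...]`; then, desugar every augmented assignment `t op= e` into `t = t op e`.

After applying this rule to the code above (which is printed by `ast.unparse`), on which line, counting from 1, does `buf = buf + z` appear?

11

Transformed code:
def apply(score, z):
    z = 14
    z = base
    z = score
    base = 6
    offset = offset * 32
    buf = [31 == 21 for tmp in score]
    buf = base * buf
    z = score // 22
    base = 26
    buf = buf + z
    base = z // base
    return score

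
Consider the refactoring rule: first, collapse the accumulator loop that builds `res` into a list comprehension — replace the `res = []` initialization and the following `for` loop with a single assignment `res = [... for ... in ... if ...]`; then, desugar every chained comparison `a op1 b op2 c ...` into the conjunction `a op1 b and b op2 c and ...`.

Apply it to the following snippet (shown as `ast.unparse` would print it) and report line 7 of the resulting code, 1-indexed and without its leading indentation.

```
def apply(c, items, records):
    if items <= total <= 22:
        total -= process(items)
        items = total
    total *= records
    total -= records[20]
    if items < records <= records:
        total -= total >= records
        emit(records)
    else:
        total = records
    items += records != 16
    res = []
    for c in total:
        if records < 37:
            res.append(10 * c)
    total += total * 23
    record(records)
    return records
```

if items < records and records <= records:

Transformed code:
def apply(c, items, records):
    if items <= total and total <= 22:
        total -= process(items)
        items = total
    total *= records
    total -= records[20]
    if items < records and records <= records:
        total -= total >= records
        emit(records)
    else:
        total = records
    items += records != 16
    res = [10 * c for c in total if records < 37]
    total += total * 23
    record(records)
    return records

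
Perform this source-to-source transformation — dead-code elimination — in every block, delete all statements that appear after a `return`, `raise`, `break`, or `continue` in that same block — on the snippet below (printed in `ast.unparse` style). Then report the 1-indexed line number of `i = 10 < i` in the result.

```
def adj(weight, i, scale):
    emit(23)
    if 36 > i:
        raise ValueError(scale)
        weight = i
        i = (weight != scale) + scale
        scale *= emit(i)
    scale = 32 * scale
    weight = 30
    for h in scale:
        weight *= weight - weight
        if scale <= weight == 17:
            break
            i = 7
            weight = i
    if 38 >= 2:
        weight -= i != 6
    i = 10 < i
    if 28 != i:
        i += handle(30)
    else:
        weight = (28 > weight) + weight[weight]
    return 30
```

Transformed code:
def adj(weight, i, scale):
    emit(23)
    if 36 > i:
        raise ValueError(scale)
    scale = 32 * scale
    weight = 30
    for h in scale:
        weight *= weight - weight
        if scale <= weight == 17:
            break
    if 38 >= 2:
        weight -= i != 6
    i = 10 < i
    if 28 != i:
        i += handle(30)
    else:
        weight = (28 > weight) + weight[weight]
    return 30

13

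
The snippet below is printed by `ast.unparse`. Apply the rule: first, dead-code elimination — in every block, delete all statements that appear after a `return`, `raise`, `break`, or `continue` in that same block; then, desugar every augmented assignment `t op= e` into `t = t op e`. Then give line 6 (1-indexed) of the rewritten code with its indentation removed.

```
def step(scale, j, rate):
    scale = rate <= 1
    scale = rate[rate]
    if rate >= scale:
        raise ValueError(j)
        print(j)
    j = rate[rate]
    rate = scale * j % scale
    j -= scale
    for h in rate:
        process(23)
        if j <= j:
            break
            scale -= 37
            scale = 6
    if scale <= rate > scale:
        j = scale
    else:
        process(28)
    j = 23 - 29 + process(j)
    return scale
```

Transformed code:
def step(scale, j, rate):
    scale = rate <= 1
    scale = rate[rate]
    if rate >= scale:
        raise ValueError(j)
    j = rate[rate]
    rate = scale * j % scale
    j = j - scale
    for h in rate:
        process(23)
        if j <= j:
            break
    if scale <= rate > scale:
        j = scale
    else:
        process(28)
    j = 23 - 29 + process(j)
    return scale

j = rate[rate]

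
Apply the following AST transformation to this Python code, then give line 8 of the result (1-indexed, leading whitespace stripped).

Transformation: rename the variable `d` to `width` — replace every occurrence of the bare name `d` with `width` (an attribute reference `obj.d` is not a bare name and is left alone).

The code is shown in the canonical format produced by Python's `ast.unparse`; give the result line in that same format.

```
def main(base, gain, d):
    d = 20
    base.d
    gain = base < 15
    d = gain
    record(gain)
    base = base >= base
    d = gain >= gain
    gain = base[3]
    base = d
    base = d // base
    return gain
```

Transformed code:
def main(base, gain, width):
    width = 20
    base.d
    gain = base < 15
    width = gain
    record(gain)
    base = base >= base
    width = gain >= gain
    gain = base[3]
    base = width
    base = width // base
    return gain

width = gain >= gain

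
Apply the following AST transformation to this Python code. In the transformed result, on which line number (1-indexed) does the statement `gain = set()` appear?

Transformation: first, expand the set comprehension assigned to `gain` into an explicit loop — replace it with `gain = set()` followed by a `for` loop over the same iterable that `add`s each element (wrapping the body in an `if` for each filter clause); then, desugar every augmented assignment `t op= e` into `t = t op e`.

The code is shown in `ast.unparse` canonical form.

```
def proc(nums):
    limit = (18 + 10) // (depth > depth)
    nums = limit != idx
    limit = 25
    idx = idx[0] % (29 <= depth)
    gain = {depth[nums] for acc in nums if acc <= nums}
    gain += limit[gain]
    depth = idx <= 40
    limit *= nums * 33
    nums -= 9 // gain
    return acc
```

6

Transformed code:
def proc(nums):
    limit = (18 + 10) // (depth > depth)
    nums = limit != idx
    limit = 25
    idx = idx[0] % (29 <= depth)
    gain = set()
    for acc in nums:
        if acc <= nums:
            gain.add(depth[nums])
    gain = gain + limit[gain]
    depth = idx <= 40
    limit = limit * (nums * 33)
    nums = nums - 9 // gain
    return acc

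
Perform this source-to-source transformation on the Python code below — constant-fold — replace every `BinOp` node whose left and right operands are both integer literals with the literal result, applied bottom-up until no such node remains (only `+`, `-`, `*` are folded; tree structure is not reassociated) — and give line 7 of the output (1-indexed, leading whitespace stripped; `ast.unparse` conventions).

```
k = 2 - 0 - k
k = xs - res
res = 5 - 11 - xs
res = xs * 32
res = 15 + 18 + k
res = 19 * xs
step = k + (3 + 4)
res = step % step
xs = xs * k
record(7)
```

Transformed code:
k = 2 - k
k = xs - res
res = -6 - xs
res = xs * 32
res = 33 + k
res = 19 * xs
step = k + 7
res = step % step
xs = xs * k
record(7)

step = k + 7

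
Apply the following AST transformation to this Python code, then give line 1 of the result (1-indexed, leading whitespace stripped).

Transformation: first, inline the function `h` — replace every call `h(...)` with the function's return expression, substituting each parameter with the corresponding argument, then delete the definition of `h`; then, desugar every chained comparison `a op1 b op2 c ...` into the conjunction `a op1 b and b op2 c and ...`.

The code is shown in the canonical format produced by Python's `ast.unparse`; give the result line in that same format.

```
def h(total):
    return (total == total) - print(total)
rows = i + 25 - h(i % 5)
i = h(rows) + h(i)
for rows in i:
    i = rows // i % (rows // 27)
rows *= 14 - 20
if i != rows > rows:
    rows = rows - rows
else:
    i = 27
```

rows = i + 25 - ((i % 5 == i % 5) - print(i % 5))

Transformed code:
rows = i + 25 - ((i % 5 == i % 5) - print(i % 5))
i = (rows == rows) - print(rows) + ((i == i) - print(i))
for rows in i:
    i = rows // i % (rows // 27)
rows *= 14 - 20
if i != rows and rows > rows:
    rows = rows - rows
else:
    i = 27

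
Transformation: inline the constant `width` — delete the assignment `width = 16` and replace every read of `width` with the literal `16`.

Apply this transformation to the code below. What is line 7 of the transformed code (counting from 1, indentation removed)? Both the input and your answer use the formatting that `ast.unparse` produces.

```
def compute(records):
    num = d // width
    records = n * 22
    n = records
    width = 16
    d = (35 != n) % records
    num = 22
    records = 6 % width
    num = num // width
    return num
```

records = 6 % 16

Transformed code:
def compute(records):
    num = d // 16
    records = n * 22
    n = records
    d = (35 != n) % records
    num = 22
    records = 6 % 16
    num = num // 16
    return num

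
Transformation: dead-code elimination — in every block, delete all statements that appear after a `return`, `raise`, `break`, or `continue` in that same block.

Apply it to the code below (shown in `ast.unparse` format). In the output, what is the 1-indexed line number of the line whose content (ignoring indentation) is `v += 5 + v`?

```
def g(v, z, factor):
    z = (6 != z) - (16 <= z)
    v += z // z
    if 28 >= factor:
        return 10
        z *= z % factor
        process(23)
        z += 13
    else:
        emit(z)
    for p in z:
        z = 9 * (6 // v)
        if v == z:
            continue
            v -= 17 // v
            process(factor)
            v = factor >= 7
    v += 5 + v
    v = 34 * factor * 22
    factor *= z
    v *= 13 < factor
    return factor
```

Transformed code:
def g(v, z, factor):
    z = (6 != z) - (16 <= z)
    v += z // z
    if 28 >= factor:
        return 10
    else:
        emit(z)
    for p in z:
        z = 9 * (6 // v)
        if v == z:
            continue
    v += 5 + v
    v = 34 * factor * 22
    factor *= z
    v *= 13 < factor
    return factor

12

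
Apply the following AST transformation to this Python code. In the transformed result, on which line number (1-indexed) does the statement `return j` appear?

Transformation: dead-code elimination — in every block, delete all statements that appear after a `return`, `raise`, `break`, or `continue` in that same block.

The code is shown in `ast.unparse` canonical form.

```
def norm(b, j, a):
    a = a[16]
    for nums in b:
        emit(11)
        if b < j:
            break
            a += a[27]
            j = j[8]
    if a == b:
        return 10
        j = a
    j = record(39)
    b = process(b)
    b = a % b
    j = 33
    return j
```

Transformed code:
def norm(b, j, a):
    a = a[16]
    for nums in b:
        emit(11)
        if b < j:
            break
    if a == b:
        return 10
    j = record(39)
    b = process(b)
    b = a % b
    j = 33
    return j

13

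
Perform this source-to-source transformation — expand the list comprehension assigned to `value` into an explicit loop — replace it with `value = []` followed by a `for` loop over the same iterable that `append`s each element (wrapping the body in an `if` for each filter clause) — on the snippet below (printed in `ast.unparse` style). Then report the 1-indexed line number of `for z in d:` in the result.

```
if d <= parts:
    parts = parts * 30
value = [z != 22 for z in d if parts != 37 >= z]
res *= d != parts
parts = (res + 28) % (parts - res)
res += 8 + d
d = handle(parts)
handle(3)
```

Transformed code:
if d <= parts:
    parts = parts * 30
value = []
for z in d:
    if parts != 37 >= z:
        value.append(z != 22)
res *= d != parts
parts = (res + 28) % (parts - res)
res += 8 + d
d = handle(parts)
handle(3)

4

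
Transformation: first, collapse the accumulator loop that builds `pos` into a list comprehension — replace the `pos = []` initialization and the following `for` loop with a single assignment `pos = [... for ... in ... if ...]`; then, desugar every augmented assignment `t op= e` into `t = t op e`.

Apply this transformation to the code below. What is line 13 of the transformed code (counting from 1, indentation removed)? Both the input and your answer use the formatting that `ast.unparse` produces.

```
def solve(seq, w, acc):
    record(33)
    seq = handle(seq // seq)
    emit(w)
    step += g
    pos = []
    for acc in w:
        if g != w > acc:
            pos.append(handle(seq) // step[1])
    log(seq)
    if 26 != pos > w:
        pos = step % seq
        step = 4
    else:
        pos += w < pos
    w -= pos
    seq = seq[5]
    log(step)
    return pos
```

w = w - pos

Transformed code:
def solve(seq, w, acc):
    record(33)
    seq = handle(seq // seq)
    emit(w)
    step = step + g
    pos = [handle(seq) // step[1] for acc in w if g != w > acc]
    log(seq)
    if 26 != pos > w:
        pos = step % seq
        step = 4
    else:
        pos = pos + (w < pos)
    w = w - pos
    seq = seq[5]
    log(step)
    return pos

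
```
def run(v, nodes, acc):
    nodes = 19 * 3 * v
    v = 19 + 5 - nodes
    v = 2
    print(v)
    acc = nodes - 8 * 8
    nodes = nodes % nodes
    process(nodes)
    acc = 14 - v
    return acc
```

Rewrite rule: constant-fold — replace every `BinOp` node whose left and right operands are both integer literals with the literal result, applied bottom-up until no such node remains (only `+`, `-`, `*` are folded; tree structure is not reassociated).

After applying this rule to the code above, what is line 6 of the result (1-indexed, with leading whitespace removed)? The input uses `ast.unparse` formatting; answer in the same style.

Transformed code:
def run(v, nodes, acc):
    nodes = 57 * v
    v = 24 - nodes
    v = 2
    print(v)
    acc = nodes - 64
    nodes = nodes % nodes
    process(nodes)
    acc = 14 - v
    return acc

acc = nodes - 64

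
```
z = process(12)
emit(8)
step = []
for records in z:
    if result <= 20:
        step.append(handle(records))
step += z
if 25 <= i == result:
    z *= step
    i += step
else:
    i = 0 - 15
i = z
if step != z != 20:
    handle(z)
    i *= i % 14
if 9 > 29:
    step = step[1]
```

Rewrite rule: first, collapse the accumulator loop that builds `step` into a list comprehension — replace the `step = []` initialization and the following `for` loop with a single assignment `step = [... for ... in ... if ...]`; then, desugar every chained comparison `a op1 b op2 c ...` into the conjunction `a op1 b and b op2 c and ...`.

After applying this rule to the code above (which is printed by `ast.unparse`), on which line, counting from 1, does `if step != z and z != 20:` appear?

Transformed code:
z = process(12)
emit(8)
step = [handle(records) for records in z if result <= 20]
step += z
if 25 <= i and i == result:
    z *= step
    i += step
else:
    i = 0 - 15
i = z
if step != z and z != 20:
    handle(z)
    i *= i % 14
if 9 > 29:
    step = step[1]

11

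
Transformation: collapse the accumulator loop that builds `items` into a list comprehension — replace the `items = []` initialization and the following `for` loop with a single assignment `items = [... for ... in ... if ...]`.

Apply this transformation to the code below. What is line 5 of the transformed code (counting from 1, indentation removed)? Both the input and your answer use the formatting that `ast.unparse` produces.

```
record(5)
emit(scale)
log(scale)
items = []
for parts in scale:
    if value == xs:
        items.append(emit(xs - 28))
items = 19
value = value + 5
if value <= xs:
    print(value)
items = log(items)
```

items = 19

Transformed code:
record(5)
emit(scale)
log(scale)
items = [emit(xs - 28) for parts in scale if value == xs]
items = 19
value = value + 5
if value <= xs:
    print(value)
items = log(items)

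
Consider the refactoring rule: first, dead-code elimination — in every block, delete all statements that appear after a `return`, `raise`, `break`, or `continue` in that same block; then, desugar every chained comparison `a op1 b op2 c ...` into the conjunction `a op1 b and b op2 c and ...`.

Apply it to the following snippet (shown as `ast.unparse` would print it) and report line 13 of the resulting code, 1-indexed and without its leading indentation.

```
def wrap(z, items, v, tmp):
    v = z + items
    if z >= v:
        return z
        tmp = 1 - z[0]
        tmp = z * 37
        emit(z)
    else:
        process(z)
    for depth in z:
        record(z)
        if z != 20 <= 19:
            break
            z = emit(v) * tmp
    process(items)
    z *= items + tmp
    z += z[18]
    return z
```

Transformed code:
def wrap(z, items, v, tmp):
    v = z + items
    if z >= v:
        return z
    else:
        process(z)
    for depth in z:
        record(z)
        if z != 20 and 20 <= 19:
            break
    process(items)
    z *= items + tmp
    z += z[18]
    return z

z += z[18]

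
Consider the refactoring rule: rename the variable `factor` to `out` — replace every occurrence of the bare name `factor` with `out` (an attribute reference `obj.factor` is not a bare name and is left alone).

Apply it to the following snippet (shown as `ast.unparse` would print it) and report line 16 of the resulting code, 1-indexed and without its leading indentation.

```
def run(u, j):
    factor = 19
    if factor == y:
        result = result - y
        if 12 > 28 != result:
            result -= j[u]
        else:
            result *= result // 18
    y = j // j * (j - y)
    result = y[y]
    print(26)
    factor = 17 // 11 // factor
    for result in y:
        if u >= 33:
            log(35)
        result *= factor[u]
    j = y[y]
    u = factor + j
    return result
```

Transformed code:
def run(u, j):
    out = 19
    if out == y:
        result = result - y
        if 12 > 28 != result:
            result -= j[u]
        else:
            result *= result // 18
    y = j // j * (j - y)
    result = y[y]
    print(26)
    out = 17 // 11 // out
    for result in y:
        if u >= 33:
            log(35)
        result *= out[u]
    j = y[y]
    u = out + j
    return result

result *= out[u]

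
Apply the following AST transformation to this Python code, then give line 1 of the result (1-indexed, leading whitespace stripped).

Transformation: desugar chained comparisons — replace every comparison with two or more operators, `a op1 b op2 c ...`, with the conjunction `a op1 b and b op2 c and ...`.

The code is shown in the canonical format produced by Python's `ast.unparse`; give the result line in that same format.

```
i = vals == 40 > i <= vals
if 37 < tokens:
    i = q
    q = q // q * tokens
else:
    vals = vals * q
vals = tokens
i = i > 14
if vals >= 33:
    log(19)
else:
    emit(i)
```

Transformed code:
i = vals == 40 and 40 > i and (i <= vals)
if 37 < tokens:
    i = q
    q = q // q * tokens
else:
    vals = vals * q
vals = tokens
i = i > 14
if vals >= 33:
    log(19)
else:
    emit(i)

i = vals == 40 and 40 > i and (i <= vals)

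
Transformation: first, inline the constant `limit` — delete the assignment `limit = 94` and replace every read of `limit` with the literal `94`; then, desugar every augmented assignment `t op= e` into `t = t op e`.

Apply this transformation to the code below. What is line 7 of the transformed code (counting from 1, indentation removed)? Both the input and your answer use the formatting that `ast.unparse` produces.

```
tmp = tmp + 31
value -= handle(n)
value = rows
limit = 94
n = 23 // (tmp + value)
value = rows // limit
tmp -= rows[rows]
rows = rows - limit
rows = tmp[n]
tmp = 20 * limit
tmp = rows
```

rows = rows - 94

Transformed code:
tmp = tmp + 31
value = value - handle(n)
value = rows
n = 23 // (tmp + value)
value = rows // 94
tmp = tmp - rows[rows]
rows = rows - 94
rows = tmp[n]
tmp = 20 * 94
tmp = rows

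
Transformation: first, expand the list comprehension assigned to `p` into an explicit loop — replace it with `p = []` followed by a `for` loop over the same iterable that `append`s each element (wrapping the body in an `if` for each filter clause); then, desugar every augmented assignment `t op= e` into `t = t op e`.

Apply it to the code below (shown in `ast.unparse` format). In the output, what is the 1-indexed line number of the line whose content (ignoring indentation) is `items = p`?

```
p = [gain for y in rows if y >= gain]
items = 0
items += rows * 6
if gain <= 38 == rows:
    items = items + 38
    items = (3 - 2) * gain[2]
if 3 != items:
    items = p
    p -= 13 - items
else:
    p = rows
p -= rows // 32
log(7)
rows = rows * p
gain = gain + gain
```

11

Transformed code:
p = []
for y in rows:
    if y >= gain:
        p.append(gain)
items = 0
items = items + rows * 6
if gain <= 38 == rows:
    items = items + 38
    items = (3 - 2) * gain[2]
if 3 != items:
    items = p
    p = p - (13 - items)
else:
    p = rows
p = p - rows // 32
log(7)
rows = rows * p
gain = gain + gain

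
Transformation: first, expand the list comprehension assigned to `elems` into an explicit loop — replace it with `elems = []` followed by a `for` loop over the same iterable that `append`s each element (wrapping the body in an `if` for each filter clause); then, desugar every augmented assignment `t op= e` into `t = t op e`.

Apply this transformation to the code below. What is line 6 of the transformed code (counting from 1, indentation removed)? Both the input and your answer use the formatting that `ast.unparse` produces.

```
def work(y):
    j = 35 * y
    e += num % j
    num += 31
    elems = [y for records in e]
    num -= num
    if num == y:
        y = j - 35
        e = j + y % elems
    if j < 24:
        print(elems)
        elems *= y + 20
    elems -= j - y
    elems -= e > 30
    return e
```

for records in e:

Transformed code:
def work(y):
    j = 35 * y
    e = e + num % j
    num = num + 31
    elems = []
    for records in e:
        elems.append(y)
    num = num - num
    if num == y:
        y = j - 35
        e = j + y % elems
    if j < 24:
        print(elems)
        elems = elems * (y + 20)
    elems = elems - (j - y)
    elems = elems - (e > 30)
    return e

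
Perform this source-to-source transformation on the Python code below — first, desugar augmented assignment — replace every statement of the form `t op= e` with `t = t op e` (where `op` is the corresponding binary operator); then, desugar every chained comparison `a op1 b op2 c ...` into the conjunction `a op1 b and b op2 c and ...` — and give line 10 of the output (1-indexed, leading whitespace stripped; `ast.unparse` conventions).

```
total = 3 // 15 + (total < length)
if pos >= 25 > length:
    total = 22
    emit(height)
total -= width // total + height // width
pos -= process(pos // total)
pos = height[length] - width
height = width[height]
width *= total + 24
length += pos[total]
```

Transformed code:
total = 3 // 15 + (total < length)
if pos >= 25 and 25 > length:
    total = 22
    emit(height)
total = total - (width // total + height // width)
pos = pos - process(pos // total)
pos = height[length] - width
height = width[height]
width = width * (total + 24)
length = length + pos[total]

length = length + pos[total]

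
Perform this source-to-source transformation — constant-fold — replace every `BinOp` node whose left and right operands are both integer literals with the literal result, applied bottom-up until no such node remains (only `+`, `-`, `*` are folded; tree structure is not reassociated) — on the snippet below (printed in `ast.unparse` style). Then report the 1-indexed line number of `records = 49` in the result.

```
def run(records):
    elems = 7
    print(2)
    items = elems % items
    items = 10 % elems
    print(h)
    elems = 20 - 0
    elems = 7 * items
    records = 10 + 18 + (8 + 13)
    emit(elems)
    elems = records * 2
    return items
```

9

Transformed code:
def run(records):
    elems = 7
    print(2)
    items = elems % items
    items = 10 % elems
    print(h)
    elems = 20
    elems = 7 * items
    records = 49
    emit(elems)
    elems = records * 2
    return items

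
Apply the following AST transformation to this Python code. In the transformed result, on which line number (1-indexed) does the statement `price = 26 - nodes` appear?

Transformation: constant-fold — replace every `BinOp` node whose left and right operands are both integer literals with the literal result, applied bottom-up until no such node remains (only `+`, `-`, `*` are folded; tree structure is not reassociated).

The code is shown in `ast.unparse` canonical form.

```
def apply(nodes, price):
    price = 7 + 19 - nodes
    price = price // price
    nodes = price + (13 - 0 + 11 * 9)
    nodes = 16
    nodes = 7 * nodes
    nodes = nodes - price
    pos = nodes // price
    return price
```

2

Transformed code:
def apply(nodes, price):
    price = 26 - nodes
    price = price // price
    nodes = price + 112
    nodes = 16
    nodes = 7 * nodes
    nodes = nodes - price
    pos = nodes // price
    return price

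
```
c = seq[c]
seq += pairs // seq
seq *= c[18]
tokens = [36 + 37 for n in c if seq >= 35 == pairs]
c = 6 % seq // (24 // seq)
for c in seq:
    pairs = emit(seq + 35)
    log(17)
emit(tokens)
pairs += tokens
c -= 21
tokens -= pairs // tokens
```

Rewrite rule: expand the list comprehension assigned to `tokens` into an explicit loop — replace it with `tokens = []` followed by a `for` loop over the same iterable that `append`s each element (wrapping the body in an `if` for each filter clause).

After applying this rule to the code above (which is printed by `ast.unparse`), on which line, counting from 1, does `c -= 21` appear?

14

Transformed code:
c = seq[c]
seq += pairs // seq
seq *= c[18]
tokens = []
for n in c:
    if seq >= 35 == pairs:
        tokens.append(36 + 37)
c = 6 % seq // (24 // seq)
for c in seq:
    pairs = emit(seq + 35)
    log(17)
emit(tokens)
pairs += tokens
c -= 21
tokens -= pairs // tokens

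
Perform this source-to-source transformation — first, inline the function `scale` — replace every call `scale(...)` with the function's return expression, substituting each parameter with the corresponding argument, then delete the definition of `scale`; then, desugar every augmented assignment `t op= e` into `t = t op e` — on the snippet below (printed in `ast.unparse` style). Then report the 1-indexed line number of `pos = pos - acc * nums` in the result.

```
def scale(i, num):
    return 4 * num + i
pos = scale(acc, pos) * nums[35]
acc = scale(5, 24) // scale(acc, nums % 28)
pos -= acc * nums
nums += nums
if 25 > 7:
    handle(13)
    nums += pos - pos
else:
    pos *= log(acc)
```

Transformed code:
pos = (4 * pos + acc) * nums[35]
acc = (4 * 24 + 5) // (4 * (nums % 28) + acc)
pos = pos - acc * nums
nums = nums + nums
if 25 > 7:
    handle(13)
    nums = nums + (pos - pos)
else:
    pos = pos * log(acc)

3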